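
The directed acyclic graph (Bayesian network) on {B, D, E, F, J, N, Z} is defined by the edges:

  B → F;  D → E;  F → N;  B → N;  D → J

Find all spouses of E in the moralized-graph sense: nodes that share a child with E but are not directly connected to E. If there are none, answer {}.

{}

E has no children, so it has no co-parents. The set is empty.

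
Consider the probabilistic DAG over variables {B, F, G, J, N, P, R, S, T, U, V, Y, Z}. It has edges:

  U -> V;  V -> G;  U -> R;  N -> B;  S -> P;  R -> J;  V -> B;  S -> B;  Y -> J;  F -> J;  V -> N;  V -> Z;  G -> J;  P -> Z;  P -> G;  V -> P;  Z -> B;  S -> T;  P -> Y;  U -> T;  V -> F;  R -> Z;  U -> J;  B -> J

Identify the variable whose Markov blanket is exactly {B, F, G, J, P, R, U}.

Y

The target node must have every member of {B, F, G, J, P, R, U} as a parent, child, or co-parent, and no others.
Parents of Y: P; children: J; co-parents: B, F, G, R, U.
These exactly cover the given set, so the node is Y.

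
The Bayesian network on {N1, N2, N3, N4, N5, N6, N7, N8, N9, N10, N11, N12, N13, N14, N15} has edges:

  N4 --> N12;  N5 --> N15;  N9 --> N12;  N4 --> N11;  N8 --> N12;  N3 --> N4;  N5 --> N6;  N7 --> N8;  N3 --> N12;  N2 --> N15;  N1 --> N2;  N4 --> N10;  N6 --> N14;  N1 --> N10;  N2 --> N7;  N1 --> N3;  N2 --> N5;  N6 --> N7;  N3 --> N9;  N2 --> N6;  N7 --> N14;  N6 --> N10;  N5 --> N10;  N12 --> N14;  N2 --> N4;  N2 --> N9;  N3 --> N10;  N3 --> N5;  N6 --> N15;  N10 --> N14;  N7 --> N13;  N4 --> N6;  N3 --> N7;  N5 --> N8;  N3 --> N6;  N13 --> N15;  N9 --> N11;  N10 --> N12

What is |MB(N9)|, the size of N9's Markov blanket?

Ch(N9) = {N11, N12}.
N9 has parents N2, N3.
Parents of each child, excluding N9:
  N11: N4
  N12: N3, N4, N8, N10
MB(N9) = {N2, N3, N4, N8, N10, N11, N12}, which has 7 nodes.

7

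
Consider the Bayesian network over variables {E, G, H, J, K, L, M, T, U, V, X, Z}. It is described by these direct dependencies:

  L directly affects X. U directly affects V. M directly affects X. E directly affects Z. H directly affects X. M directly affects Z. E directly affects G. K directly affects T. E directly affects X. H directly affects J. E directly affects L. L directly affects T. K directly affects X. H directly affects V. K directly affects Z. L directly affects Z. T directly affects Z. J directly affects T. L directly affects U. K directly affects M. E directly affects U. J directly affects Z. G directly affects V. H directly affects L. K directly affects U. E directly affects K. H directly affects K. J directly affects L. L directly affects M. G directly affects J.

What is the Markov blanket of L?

The Markov blanket of a node is its parents, its children, and the other parents of its children.
Children of L: M, T, U, X, Z.
Pa(L) = {E, H, J}.
Co-parents of L (other parents of its children):
  M also has parent K.
  T's other parents are J, K.
  parents(U) \ {L} = {E, K}.
  X also has parents E, H, K, M.
  Z's other parents are E, J, K, M, T.
Taking the union gives {E, H, J, K, M, T, U, X, Z}.

{E, H, J, K, M, T, U, X, Z}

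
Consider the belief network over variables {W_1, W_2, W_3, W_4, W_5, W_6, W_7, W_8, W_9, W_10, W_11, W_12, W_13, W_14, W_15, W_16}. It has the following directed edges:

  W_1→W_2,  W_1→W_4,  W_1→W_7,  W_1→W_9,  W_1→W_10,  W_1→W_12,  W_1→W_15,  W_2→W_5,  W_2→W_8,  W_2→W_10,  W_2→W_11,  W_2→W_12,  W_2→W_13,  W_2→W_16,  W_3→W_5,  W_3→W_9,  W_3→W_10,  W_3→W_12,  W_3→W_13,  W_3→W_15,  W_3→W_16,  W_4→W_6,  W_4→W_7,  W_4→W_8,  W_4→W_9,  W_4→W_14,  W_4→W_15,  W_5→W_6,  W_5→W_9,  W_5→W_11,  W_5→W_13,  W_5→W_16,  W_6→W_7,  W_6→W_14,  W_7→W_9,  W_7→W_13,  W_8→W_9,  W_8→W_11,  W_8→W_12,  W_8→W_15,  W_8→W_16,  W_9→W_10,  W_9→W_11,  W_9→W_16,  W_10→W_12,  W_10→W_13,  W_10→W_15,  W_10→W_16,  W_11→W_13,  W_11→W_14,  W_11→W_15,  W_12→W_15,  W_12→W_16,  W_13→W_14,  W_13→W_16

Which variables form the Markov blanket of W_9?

The Markov blanket of a node is its parents, its children, and the other parents of its children.
W_9 has children W_10, W_11, W_16.
Pa(W_9) = {W_1, W_3, W_4, W_5, W_7, W_8}.
Co-parents of W_9 (other parents of its children):
  W_10 also has parents W_1, W_2, W_3.
  W_11's other parents are W_2, W_5, W_8.
  parents(W_16) \ {W_9} = {W_2, W_3, W_5, W_8, W_10, W_12, W_13}.
So the Markov blanket of W_9 is {W_1, W_2, W_3, W_4, W_5, W_7, W_8, W_10, W_11, W_12, W_13, W_16}.

{W_1, W_2, W_3, W_4, W_5, W_7, W_8, W_10, W_11, W_12, W_13, W_16}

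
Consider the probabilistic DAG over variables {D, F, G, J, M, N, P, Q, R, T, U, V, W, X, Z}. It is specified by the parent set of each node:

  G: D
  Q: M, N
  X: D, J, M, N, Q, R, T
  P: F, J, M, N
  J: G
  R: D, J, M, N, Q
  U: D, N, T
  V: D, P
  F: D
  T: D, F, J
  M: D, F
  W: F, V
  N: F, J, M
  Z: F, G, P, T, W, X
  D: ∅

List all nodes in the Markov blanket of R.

{D, J, M, N, Q, T, X}

R's parents: D, J, M, N, Q.
Children of R: X.
Parents of each child, excluding R:
  X: D, J, M, N, Q, T
MB(R) = {D, J, M, N, Q, T, X}.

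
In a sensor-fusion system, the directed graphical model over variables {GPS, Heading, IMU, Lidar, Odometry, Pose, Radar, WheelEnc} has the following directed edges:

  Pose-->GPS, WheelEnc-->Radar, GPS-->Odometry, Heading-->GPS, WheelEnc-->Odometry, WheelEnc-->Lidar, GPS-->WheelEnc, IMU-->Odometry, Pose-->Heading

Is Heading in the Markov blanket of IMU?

Parents of IMU: none.
Ch(IMU) = {Odometry}.
Co-parents of IMU (other parents of its children):
  parents(Odometry) \ {IMU} = {GPS, WheelEnc}.
MB(IMU) = {GPS, Odometry, WheelEnc}; Heading is not in this set.

No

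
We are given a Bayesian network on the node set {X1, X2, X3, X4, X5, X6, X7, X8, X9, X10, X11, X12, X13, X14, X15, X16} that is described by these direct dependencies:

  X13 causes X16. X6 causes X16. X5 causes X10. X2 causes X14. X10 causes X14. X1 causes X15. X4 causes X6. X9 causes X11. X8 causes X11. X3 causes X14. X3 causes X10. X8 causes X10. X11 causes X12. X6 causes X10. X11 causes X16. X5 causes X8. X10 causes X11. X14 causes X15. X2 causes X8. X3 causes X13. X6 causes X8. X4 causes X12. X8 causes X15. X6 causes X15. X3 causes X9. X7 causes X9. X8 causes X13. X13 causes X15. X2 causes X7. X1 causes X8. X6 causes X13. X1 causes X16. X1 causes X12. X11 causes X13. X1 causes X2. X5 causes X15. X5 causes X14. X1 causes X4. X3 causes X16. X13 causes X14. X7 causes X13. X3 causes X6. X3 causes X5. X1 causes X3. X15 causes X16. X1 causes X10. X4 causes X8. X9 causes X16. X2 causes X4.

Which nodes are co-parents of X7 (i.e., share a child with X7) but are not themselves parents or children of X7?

{X3, X6, X8, X11}

Children of X7: X9, X13.
  parents(X9) \ {X7} = {X3}.
  parents(X13) \ {X7} = {X3, X6, X8, X11}.
Excluding nodes already adjacent to X7 (X2, X9, X13), the co-parent-only contribution is {X3, X6, X8, X11}.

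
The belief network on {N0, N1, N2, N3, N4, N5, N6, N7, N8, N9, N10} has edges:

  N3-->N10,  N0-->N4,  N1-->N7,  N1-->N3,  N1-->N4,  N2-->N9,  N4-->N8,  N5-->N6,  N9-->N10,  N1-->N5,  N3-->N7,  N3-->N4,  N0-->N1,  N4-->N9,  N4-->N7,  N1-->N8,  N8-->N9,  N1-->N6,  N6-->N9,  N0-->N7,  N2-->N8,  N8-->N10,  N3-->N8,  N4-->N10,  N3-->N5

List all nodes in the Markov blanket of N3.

A node's Markov blanket = Pa ∪ Ch ∪ (parents of Ch other than the node itself).
N3 has parent N1.
Children of N3: N4, N5, N7, N8, N10.
Parents of each child, excluding N3:
  N4: N0, N1
  N5: N1
  N7: N0, N1, N4
  N8: N1, N2, N4
  N10: N4, N8, N9
MB(N3) = {N0, N1, N2, N4, N5, N7, N8, N9, N10}.

{N0, N1, N2, N4, N5, N7, N8, N9, N10}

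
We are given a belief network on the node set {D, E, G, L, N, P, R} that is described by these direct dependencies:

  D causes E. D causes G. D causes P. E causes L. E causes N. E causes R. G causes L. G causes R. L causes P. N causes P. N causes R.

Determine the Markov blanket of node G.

{D, E, L, N, R}

A node's Markov blanket = Pa ∪ Ch ∪ (parents of Ch other than the node itself).
G has parent D.
G has children L, R.
For each child, the remaining parents (spouses of G):
  L: E
  R: E, N
So the Markov blanket of G is {D, E, L, N, R}.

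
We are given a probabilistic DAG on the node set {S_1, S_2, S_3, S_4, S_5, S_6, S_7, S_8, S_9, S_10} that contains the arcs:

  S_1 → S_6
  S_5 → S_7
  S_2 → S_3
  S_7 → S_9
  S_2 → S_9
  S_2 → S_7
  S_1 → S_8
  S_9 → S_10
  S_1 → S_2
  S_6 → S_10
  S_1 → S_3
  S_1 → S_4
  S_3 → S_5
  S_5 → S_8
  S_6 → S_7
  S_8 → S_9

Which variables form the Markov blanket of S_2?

{S_1, S_3, S_5, S_6, S_7, S_8, S_9}

The Markov blanket of a node is its parents, its children, and the other parents of its children.
S_2's parents: S_1.
Children of S_2: S_3, S_7, S_9.
Parents of each child, excluding S_2:
  S_3: S_1
  S_7: S_5, S_6
  S_9: S_7, S_8
So the Markov blanket of S_2 is {S_1, S_3, S_5, S_6, S_7, S_8, S_9}.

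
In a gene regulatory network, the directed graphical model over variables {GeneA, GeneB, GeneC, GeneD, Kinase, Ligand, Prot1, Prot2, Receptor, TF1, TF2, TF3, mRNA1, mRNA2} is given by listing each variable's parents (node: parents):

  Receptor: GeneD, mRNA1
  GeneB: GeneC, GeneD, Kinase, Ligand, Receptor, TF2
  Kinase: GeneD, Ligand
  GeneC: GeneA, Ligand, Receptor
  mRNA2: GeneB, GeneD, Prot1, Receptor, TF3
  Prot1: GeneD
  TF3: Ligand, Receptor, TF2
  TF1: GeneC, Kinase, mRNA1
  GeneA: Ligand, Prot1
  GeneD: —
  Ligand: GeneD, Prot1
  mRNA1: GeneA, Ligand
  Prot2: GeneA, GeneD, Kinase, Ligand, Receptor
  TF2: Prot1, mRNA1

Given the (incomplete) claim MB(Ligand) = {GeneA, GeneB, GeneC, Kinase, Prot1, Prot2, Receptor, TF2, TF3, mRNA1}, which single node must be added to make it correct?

A node's Markov blanket = Pa ∪ Ch ∪ (parents of Ch other than the node itself).
Ch(Ligand) = {GeneA, GeneB, GeneC, Kinase, Prot2, TF3, mRNA1}.
Ligand has parents GeneD, Prot1.
Parents of each child, excluding Ligand:
  GeneA: Prot1
  mRNA1: GeneA
  GeneC: GeneA, Receptor
  TF3: Receptor, TF2
  Kinase: GeneD
  Prot2: GeneA, GeneD, Kinase, Receptor
  GeneB: GeneC, GeneD, Kinase, Receptor, TF2
MB(Ligand) = {GeneA, GeneB, GeneC, GeneD, Kinase, Prot1, Prot2, Receptor, TF2, TF3, mRNA1}.
Comparing with the claimed set, GeneD is missing.

GeneD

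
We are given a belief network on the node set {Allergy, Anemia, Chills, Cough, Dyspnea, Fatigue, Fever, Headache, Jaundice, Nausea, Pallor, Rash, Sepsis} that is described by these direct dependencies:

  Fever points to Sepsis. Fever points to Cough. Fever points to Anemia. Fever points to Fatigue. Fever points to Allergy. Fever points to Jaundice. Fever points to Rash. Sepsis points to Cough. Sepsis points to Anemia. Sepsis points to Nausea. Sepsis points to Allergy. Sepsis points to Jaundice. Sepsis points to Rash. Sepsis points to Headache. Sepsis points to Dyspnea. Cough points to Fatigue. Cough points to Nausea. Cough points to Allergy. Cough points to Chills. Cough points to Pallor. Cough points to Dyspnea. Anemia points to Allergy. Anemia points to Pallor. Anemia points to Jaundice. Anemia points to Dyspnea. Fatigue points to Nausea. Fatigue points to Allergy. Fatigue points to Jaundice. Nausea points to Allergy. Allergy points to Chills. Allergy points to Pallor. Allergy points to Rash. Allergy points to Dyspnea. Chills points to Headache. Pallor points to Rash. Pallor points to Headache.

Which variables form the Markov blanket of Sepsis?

{Allergy, Anemia, Chills, Cough, Dyspnea, Fatigue, Fever, Headache, Jaundice, Nausea, Pallor, Rash}

Children of Sepsis: Allergy, Anemia, Cough, Dyspnea, Headache, Jaundice, Nausea, Rash.
Pa(Sepsis) = {Fever}.
Parents of each child, excluding Sepsis:
  Cough: Fever
  Anemia: Fever
  Nausea: Cough, Fatigue
  Allergy: Anemia, Cough, Fatigue, Fever, Nausea
  Jaundice: Anemia, Fatigue, Fever
  Rash: Allergy, Fever, Pallor
  Headache: Chills, Pallor
  Dyspnea: Allergy, Anemia, Cough
Taking the union gives {Allergy, Anemia, Chills, Cough, Dyspnea, Fatigue, Fever, Headache, Jaundice, Nausea, Pallor, Rash}.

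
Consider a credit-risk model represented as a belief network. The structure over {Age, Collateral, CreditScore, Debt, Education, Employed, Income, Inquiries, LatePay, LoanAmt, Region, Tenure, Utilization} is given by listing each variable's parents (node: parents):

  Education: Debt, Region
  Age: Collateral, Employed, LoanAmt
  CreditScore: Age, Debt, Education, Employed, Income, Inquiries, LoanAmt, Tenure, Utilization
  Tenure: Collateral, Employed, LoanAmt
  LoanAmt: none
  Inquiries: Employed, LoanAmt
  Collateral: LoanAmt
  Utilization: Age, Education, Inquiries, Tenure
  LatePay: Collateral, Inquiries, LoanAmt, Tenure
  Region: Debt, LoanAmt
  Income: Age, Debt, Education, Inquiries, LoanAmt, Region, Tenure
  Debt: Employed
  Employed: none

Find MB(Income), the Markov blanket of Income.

Income's parents: Age, Debt, Education, Inquiries, LoanAmt, Region, Tenure.
Children of Income: CreditScore.
For each child, the remaining parents (spouses of Income):
  parents(CreditScore) \ {Income} = {Age, Debt, Education, Employed, Inquiries, LoanAmt, Tenure, Utilization}.
MB(Income) = {Age, CreditScore, Debt, Education, Employed, Inquiries, LoanAmt, Region, Tenure, Utilization}.

{Age, CreditScore, Debt, Education, Employed, Inquiries, LoanAmt, Region, Tenure, Utilization}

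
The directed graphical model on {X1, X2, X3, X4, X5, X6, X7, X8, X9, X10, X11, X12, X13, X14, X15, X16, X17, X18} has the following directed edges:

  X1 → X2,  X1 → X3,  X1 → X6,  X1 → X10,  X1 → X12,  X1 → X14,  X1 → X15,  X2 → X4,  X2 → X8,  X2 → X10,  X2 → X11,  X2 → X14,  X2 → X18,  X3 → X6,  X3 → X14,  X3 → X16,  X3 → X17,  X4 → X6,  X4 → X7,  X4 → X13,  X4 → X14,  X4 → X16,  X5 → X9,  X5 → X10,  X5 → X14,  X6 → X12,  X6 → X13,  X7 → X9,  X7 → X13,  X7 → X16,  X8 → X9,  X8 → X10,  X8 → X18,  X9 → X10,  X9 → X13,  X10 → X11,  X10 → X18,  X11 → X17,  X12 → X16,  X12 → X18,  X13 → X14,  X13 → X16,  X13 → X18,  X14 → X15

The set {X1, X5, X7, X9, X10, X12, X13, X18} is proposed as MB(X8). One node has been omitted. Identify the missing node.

X2

X8's parents: X2.
X8's children: X9, X10, X18.
For each child, the remaining parents (spouses of X8):
  X9: X5, X7
  X10: X1, X2, X5, X9
  X18: X2, X10, X12, X13
MB(X8) = {X1, X2, X5, X7, X9, X10, X12, X13, X18}.
Comparing with the claimed set, X2 is missing.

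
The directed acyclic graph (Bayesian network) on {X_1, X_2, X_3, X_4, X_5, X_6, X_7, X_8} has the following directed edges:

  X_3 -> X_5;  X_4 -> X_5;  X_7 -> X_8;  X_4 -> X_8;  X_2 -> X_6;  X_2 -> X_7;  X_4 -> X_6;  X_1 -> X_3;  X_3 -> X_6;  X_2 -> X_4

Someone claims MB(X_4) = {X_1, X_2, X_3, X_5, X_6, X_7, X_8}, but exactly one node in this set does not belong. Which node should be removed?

X_1

X_4 has parent X_2.
X_4 has children X_5, X_6, X_8.
Other parents of X_4's children:
  X_5 also has parent X_3.
  parents(X_6) \ {X_4} = {X_2, X_3}.
  X_8 also has parent X_7.
MB(X_4) = {X_2, X_3, X_5, X_6, X_7, X_8}.
X_1 is neither a parent, child, nor co-parent of X_4, so it does not belong.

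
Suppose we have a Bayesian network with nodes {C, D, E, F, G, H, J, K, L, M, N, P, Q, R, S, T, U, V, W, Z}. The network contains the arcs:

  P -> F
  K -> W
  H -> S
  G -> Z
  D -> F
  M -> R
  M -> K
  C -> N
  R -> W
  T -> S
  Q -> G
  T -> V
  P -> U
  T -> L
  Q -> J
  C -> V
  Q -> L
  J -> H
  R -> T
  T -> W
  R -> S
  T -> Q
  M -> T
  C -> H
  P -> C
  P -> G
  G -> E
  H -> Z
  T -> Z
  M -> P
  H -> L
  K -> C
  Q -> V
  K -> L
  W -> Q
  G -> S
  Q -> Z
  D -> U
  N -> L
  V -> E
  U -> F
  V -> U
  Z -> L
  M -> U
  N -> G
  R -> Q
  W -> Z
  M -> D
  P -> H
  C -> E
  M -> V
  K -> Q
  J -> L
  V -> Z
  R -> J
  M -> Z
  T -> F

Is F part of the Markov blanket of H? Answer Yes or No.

H has parents C, J, P.
Ch(H) = {L, S, Z}.
Other parents of H's children:
  S: G, R, T
  Z: G, M, Q, T, V, W
  L: J, K, N, Q, T, Z
MB(H) = {C, G, J, K, L, M, N, P, Q, R, S, T, V, W, Z}; F is not in this set.

No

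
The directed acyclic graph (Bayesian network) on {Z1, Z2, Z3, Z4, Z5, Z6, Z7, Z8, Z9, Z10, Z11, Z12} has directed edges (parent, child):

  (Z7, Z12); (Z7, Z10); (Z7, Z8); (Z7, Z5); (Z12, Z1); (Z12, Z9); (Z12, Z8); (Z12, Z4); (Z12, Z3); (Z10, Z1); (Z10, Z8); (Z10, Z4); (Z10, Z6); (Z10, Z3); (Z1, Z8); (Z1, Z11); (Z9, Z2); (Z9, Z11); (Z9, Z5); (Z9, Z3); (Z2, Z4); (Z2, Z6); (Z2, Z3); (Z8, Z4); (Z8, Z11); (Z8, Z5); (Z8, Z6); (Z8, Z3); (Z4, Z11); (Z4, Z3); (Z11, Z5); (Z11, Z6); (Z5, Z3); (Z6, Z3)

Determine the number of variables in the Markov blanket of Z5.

10

A node's Markov blanket = Pa ∪ Ch ∪ (parents of Ch other than the node itself).
Z5's children: Z3.
Parents of Z5: Z7, Z8, Z9, Z11.
Co-parents of Z5 (other parents of its children):
  Z3's other parents are Z2, Z4, Z6, Z8, Z9, Z10, Z12.
MB(Z5) = {Z2, Z3, Z4, Z6, Z7, Z8, Z9, Z10, Z11, Z12}, which has 10 nodes.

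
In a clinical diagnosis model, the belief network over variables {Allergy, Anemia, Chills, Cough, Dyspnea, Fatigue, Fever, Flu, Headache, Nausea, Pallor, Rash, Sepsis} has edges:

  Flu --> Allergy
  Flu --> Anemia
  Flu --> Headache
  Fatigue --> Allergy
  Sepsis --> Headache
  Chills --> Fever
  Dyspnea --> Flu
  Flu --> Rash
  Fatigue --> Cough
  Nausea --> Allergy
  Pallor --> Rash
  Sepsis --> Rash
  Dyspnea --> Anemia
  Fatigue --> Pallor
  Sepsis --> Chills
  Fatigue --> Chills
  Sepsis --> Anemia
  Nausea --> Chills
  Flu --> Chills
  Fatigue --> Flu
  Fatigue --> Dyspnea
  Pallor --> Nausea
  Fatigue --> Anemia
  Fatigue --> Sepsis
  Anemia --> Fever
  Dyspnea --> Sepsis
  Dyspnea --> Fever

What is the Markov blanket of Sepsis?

The Markov blanket of a node is its parents, its children, and the other parents of its children.
Sepsis has parents Dyspnea, Fatigue.
Sepsis has children Anemia, Chills, Headache, Rash.
Co-parents of Sepsis (other parents of its children):
  Rash's other parents are Flu, Pallor.
  parents(Chills) \ {Sepsis} = {Fatigue, Flu, Nausea}.
  Headache also has parent Flu.
  Anemia's other parents are Dyspnea, Fatigue, Flu.
Taking the union gives {Anemia, Chills, Dyspnea, Fatigue, Flu, Headache, Nausea, Pallor, Rash}.

{Anemia, Chills, Dyspnea, Fatigue, Flu, Headache, Nausea, Pallor, Rash}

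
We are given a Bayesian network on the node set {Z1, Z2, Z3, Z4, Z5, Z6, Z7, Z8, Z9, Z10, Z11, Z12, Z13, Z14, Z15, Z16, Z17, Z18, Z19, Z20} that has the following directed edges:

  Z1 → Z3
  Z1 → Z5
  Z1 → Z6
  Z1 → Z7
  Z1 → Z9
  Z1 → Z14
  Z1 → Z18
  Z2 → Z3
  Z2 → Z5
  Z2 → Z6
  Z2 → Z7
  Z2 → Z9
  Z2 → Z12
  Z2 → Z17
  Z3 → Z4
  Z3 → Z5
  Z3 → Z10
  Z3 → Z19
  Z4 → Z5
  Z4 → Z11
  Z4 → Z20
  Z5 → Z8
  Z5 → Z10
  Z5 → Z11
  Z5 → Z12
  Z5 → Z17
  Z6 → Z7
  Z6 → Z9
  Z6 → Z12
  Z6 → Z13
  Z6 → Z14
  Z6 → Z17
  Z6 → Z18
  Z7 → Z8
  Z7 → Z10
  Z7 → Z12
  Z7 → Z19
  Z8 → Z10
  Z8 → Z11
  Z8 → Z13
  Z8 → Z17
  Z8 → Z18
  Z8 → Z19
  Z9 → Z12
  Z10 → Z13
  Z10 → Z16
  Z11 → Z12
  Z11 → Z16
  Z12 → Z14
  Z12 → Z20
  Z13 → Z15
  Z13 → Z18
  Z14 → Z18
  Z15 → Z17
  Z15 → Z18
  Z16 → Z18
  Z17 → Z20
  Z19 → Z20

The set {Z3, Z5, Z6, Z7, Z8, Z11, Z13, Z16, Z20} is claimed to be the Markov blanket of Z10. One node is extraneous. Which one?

Z20

The Markov blanket of a node is its parents, its children, and the other parents of its children.
Parents of Z10: Z3, Z5, Z7, Z8.
Children of Z10: Z13, Z16.
Co-parents of Z10 (other parents of its children):
  Z13 also has parents Z6, Z8.
  Z16 also has parent Z11.
MB(Z10) = {Z3, Z5, Z6, Z7, Z8, Z11, Z13, Z16}.
Z20 is neither a parent, child, nor co-parent of Z10, so it does not belong.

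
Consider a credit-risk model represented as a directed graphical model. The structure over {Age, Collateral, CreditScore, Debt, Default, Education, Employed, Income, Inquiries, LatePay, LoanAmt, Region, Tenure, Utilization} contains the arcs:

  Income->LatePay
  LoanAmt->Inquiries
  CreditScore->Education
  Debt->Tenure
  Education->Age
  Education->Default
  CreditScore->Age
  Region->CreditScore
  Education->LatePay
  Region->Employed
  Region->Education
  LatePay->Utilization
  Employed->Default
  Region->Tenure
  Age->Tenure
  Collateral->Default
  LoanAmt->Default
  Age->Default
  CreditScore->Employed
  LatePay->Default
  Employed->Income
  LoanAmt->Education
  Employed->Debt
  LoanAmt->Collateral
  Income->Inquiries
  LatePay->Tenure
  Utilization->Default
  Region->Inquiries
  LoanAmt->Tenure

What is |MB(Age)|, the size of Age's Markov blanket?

By definition, MB(Age) is built from Age's parents, Age's children, and the co-parents of Age.
Pa(Age) = {CreditScore, Education}.
Children of Age: Default, Tenure.
For each child, the remaining parents (spouses of Age):
  Tenure: Debt, LatePay, LoanAmt, Region
  Default: Collateral, Education, Employed, LatePay, LoanAmt, Utilization
MB(Age) = {Collateral, CreditScore, Debt, Default, Education, Employed, LatePay, LoanAmt, Region, Tenure, Utilization}, which has 11 nodes.

11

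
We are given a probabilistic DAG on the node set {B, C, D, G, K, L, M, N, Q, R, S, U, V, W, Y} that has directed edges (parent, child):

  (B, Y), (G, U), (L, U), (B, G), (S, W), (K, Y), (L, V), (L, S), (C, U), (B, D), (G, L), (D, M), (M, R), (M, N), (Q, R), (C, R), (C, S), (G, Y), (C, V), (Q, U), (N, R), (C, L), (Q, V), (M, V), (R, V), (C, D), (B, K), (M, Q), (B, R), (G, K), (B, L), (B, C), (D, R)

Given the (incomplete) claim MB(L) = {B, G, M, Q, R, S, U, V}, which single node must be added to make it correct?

A node's Markov blanket = Pa ∪ Ch ∪ (parents of Ch other than the node itself).
Children of L: S, U, V.
Pa(L) = {B, C, G}.
Parents of each child, excluding L:
  S: C
  U: C, G, Q
  V: C, M, Q, R
MB(L) = {B, C, G, M, Q, R, S, U, V}.
Comparing with the claimed set, C is missing.

C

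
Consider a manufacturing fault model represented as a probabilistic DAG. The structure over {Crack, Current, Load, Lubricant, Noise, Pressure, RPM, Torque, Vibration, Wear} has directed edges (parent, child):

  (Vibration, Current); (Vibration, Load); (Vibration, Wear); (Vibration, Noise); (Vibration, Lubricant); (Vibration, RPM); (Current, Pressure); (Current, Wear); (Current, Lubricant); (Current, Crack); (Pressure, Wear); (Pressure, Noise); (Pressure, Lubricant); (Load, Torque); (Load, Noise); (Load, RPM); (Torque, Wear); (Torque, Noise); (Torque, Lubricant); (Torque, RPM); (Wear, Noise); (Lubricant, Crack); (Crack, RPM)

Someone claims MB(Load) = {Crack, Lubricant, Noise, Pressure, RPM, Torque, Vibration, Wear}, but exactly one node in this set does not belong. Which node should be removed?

Recall MB(v) = parents ∪ children ∪ spouses, where spouses are the other parents of v's children.
Load has parent Vibration.
Children of Load: Noise, RPM, Torque.
For each child, the remaining parents (spouses of Load):
  Torque has no other parent.
  Noise also has parents Pressure, Torque, Vibration, Wear.
  parents(RPM) \ {Load} = {Crack, Torque, Vibration}.
MB(Load) = {Crack, Noise, Pressure, RPM, Torque, Vibration, Wear}.
Lubricant is neither a parent, child, nor co-parent of Load, so it does not belong.

Lubricant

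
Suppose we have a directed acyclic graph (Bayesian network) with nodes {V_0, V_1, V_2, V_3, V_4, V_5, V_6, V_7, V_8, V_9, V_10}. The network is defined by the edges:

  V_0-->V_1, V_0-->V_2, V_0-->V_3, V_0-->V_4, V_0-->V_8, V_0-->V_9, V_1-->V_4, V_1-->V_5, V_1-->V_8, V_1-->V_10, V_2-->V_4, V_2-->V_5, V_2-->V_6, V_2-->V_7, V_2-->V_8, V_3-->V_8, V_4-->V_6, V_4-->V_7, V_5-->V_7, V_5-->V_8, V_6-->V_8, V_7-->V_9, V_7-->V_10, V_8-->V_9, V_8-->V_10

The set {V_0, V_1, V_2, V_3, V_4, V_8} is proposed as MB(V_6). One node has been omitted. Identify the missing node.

Pa(V_6) = {V_2, V_4}.
V_6's children: V_8.
Other parents of V_6's children:
  V_8's other parents are V_0, V_1, V_2, V_3, V_5.
MB(V_6) = {V_0, V_1, V_2, V_3, V_4, V_5, V_8}.
Comparing with the claimed set, V_5 is missing.

V_5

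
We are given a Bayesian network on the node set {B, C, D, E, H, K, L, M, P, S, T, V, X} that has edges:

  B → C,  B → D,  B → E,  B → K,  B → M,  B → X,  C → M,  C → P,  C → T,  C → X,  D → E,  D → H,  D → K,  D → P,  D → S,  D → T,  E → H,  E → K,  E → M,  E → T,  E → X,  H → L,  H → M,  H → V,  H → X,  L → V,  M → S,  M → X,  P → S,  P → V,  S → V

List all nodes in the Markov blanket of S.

{D, H, L, M, P, V}

S has parents D, M, P.
S has child V.
Parents of each child, excluding S:
  V: H, L, P
Union: {D, M, P} ∪ {V} ∪ {H, L, P} = {D, H, L, M, P, V}.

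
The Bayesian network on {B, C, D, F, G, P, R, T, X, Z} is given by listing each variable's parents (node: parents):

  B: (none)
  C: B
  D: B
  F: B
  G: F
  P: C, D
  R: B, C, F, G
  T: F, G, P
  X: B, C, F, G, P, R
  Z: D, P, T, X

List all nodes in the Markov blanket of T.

{D, F, G, P, X, Z}

Recall MB(v) = parents ∪ children ∪ spouses, where spouses are the other parents of v's children.
T's parents: F, G, P.
T has child Z.
Other parents of T's children:
  Z also has parents D, P, X.
MB(T) = {D, F, G, P, X, Z}.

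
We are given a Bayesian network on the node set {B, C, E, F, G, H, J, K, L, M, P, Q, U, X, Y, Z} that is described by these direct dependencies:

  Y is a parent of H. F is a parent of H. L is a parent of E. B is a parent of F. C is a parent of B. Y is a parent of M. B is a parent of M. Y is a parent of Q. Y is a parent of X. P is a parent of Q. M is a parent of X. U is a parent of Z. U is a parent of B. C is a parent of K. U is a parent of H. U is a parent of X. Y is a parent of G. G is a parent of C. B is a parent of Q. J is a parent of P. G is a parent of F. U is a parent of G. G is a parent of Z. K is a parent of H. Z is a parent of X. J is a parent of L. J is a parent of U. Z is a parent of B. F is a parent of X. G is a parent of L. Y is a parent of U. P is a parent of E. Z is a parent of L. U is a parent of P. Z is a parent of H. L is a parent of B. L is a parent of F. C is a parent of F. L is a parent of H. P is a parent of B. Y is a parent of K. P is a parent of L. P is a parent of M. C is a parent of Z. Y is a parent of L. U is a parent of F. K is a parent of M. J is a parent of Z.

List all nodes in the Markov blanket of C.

{B, F, G, J, K, L, P, U, Y, Z}

Pa(C) = {G}.
C's children: B, F, K, Z.
For each child, the remaining parents (spouses of C):
  parents(Z) \ {C} = {G, J, U}.
  B also has parents L, P, U, Z.
  K also has parent Y.
  F also has parents B, G, L, U.
MB(C) = {B, F, G, J, K, L, P, U, Y, Z}.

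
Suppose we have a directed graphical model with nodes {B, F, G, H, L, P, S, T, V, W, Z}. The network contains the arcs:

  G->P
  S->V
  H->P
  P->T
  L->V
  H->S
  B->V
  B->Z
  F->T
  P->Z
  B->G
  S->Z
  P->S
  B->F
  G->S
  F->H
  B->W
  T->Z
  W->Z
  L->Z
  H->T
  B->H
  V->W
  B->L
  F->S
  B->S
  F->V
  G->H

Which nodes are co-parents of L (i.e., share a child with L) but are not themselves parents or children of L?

{F, P, S, T, W}

Children of L: V, Z.
  parents(V) \ {L} = {B, F, S}.
  parents(Z) \ {L} = {B, P, S, T, W}.
Excluding nodes already adjacent to L (B, V, Z), the co-parent-only contribution is {F, P, S, T, W}.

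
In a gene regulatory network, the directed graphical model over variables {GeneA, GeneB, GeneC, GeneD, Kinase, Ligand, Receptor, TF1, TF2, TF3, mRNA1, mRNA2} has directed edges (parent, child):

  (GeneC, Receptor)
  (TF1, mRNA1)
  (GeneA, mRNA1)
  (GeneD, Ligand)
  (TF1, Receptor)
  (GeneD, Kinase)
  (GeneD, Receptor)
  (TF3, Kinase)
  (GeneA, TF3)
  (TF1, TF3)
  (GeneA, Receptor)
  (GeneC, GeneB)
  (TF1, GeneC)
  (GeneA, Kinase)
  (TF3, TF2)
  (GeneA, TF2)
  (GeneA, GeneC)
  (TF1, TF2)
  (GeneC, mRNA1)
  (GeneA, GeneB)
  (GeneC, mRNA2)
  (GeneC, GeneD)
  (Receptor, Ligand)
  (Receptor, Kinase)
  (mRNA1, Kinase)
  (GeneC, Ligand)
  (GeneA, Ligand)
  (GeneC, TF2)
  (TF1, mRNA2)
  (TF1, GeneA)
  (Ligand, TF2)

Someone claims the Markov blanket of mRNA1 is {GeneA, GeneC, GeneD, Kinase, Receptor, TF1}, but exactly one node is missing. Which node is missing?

TF3

Pa(mRNA1) = {GeneA, GeneC, TF1}.
mRNA1 has child Kinase.
For each child, the remaining parents (spouses of mRNA1):
  Kinase: GeneA, GeneD, Receptor, TF3
MB(mRNA1) = {GeneA, GeneC, GeneD, Kinase, Receptor, TF1, TF3}.
Comparing with the claimed set, TF3 is missing.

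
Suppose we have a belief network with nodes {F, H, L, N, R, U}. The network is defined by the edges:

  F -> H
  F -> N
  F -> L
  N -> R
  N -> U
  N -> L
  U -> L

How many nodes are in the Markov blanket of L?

Ch(L) = {}.
L's parents: F, N, U.
L has no children, so there are no co-parents.
MB(L) = {F, N, U}, which has 3 nodes.

3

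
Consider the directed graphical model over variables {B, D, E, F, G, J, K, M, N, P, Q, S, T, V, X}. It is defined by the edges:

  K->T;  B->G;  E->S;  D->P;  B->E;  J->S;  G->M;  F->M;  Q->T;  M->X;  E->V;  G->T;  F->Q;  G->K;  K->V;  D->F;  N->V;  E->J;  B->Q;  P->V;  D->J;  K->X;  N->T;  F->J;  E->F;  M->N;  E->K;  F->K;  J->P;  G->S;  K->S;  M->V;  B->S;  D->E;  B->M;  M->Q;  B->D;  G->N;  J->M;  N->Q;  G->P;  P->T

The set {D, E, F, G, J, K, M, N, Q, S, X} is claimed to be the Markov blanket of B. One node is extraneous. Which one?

X

Parents of B: none.
B has children D, E, G, M, Q, S.
Parents of each child, excluding B:
  D has no other parent.
  parents(E) \ {B} = {D}.
  G: no additional parents.
  M also has parents F, G, J.
  parents(Q) \ {B} = {F, M, N}.
  S's other parents are E, G, J, K.
MB(B) = {D, E, F, G, J, K, M, N, Q, S}.
X is neither a parent, child, nor co-parent of B, so it does not belong.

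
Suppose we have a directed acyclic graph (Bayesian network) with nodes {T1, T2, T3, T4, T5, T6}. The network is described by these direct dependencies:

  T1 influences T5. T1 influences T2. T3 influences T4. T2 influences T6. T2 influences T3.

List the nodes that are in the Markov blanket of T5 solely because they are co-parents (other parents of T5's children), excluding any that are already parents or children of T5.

{}

T5 has no children, so it has no co-parents. The set is empty.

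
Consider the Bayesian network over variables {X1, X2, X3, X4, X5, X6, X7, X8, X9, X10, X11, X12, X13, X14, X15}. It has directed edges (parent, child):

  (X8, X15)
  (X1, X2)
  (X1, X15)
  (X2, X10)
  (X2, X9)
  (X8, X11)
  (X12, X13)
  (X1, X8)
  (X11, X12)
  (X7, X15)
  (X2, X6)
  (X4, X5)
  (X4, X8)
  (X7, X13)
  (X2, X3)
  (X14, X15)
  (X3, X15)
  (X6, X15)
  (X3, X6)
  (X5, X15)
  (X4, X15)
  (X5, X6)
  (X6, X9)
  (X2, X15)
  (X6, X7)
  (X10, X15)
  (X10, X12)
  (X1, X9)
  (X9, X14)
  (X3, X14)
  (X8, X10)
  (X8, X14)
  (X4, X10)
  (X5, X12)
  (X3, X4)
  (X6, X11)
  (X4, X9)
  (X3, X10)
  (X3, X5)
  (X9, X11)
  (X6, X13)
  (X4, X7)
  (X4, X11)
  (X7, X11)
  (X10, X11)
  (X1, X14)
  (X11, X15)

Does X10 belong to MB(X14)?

Yes

X10 is a co-parent of X14: both are parents of X15.
So X10 ∈ MB(X14).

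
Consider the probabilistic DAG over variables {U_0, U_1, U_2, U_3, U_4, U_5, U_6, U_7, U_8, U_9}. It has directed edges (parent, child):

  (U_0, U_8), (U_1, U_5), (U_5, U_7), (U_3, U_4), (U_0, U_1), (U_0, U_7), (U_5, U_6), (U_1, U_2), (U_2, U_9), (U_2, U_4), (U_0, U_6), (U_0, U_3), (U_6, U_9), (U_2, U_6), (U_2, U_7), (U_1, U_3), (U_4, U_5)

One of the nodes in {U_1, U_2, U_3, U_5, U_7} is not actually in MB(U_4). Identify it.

U_4 has child U_5.
U_4's parents: U_2, U_3.
Parents of each child, excluding U_4:
  parents(U_5) \ {U_4} = {U_1}.
MB(U_4) = {U_1, U_2, U_3, U_5}.
U_7 is neither a parent, child, nor co-parent of U_4, so it does not belong.

U_7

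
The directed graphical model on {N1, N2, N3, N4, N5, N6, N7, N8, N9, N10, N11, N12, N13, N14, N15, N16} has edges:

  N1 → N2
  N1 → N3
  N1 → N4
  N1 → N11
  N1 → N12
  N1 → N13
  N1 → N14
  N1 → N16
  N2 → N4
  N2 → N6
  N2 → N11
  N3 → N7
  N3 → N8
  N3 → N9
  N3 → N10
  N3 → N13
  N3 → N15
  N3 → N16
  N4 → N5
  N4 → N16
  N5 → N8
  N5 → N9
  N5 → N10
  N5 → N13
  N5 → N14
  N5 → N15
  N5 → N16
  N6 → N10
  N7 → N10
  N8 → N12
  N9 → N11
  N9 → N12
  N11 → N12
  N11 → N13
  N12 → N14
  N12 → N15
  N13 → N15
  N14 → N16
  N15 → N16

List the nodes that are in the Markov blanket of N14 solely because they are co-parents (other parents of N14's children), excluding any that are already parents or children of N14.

{N3, N4, N15}

Children of N14: N16.
  parents(N16) \ {N14} = {N1, N3, N4, N5, N15}.
Excluding nodes already adjacent to N14 (N1, N5, N12, N16), the co-parent-only contribution is {N3, N4, N15}.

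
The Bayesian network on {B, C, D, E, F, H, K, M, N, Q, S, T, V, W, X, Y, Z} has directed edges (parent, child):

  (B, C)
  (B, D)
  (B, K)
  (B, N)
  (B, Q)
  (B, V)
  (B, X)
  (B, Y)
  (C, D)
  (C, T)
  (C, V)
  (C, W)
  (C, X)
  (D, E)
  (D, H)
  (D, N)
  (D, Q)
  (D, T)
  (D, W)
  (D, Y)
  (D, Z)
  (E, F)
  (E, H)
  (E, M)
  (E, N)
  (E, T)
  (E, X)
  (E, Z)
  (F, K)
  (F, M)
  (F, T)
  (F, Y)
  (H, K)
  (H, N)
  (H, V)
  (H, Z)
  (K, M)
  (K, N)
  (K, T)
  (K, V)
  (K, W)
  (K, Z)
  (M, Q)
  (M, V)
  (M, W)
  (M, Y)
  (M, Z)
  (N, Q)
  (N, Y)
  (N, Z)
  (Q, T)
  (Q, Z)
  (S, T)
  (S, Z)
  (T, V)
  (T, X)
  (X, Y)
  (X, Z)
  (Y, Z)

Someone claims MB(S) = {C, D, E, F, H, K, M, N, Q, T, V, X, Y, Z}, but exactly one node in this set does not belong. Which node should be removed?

V

Ch(S) = {T, Z}.
S has no parents.
Other parents of S's children:
  T: C, D, E, F, K, Q
  Z: D, E, H, K, M, N, Q, X, Y
MB(S) = {C, D, E, F, H, K, M, N, Q, T, X, Y, Z}.
V is neither a parent, child, nor co-parent of S, so it does not belong.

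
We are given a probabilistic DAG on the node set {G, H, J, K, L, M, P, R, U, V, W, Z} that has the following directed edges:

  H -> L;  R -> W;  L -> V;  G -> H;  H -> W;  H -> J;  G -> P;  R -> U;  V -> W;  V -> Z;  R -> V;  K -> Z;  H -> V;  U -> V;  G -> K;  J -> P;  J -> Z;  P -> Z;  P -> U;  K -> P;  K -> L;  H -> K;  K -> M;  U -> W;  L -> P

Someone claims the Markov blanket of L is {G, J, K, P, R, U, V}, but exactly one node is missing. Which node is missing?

Parents of L: H, K.
L has children P, V.
Parents of each child, excluding L:
  P's other parents are G, J, K.
  V also has parents H, R, U.
MB(L) = {G, H, J, K, P, R, U, V}.
Comparing with the claimed set, H is missing.

H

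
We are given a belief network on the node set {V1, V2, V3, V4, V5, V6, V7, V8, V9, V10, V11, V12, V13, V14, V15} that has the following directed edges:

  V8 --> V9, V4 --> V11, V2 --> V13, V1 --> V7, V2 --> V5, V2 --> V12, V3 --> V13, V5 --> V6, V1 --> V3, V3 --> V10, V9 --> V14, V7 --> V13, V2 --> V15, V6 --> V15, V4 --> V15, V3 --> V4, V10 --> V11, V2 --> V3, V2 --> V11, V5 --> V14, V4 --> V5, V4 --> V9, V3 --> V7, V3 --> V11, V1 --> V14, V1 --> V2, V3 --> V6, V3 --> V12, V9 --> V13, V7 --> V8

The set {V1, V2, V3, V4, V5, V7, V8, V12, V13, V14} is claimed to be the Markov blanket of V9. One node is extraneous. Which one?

V12

The Markov blanket of a node is its parents, its children, and the other parents of its children.
Parents of V9: V4, V8.
V9's children: V13, V14.
For each child, the remaining parents (spouses of V9):
  V13: V2, V3, V7
  V14: V1, V5
MB(V9) = {V1, V2, V3, V4, V5, V7, V8, V13, V14}.
V12 is neither a parent, child, nor co-parent of V9, so it does not belong.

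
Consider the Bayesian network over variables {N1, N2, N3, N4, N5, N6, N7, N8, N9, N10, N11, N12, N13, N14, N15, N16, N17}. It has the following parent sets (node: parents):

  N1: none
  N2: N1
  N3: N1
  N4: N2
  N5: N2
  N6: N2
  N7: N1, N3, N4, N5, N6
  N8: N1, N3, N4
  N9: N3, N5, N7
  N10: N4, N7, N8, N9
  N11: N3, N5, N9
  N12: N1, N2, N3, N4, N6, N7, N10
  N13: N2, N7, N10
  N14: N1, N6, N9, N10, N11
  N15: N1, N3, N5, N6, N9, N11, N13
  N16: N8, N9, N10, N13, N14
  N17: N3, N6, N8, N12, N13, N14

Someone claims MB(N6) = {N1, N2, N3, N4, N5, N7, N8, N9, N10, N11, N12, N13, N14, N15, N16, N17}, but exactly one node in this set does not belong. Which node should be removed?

N16

N6's parents: N2.
Ch(N6) = {N7, N12, N14, N15, N17}.
Co-parents of N6 (other parents of its children):
  N7: N1, N3, N4, N5
  N12: N1, N2, N3, N4, N7, N10
  N14: N1, N9, N10, N11
  N15: N1, N3, N5, N9, N11, N13
  N17: N3, N8, N12, N13, N14
MB(N6) = {N1, N2, N3, N4, N5, N7, N8, N9, N10, N11, N12, N13, N14, N15, N17}.
N16 is neither a parent, child, nor co-parent of N6, so it does not belong.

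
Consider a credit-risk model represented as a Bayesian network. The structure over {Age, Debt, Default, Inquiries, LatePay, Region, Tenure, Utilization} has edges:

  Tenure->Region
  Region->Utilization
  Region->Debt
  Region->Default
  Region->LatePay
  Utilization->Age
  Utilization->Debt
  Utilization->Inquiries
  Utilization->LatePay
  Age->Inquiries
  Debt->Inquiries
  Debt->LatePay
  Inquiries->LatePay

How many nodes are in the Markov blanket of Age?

3

Age has parent Utilization.
Age's children: Inquiries.
Other parents of Age's children:
  Inquiries: Debt, Utilization
MB(Age) = {Debt, Inquiries, Utilization}, which has 3 nodes.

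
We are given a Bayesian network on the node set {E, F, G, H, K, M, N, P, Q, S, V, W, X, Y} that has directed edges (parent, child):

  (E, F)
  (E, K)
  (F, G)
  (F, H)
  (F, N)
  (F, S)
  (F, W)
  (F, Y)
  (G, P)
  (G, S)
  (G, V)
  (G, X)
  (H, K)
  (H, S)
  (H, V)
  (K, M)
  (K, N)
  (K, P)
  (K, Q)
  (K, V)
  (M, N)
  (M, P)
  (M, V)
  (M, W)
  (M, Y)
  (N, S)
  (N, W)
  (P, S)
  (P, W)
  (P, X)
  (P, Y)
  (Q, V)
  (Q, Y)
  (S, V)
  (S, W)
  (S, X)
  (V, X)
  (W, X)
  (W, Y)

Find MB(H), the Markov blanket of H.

{E, F, G, K, M, N, P, Q, S, V}

Ch(H) = {K, S, V}.
Pa(H) = {F}.
Other parents of H's children:
  parents(K) \ {H} = {E}.
  S also has parents F, G, N, P.
  parents(V) \ {H} = {G, K, M, Q, S}.
So the Markov blanket of H is {E, F, G, K, M, N, P, Q, S, V}.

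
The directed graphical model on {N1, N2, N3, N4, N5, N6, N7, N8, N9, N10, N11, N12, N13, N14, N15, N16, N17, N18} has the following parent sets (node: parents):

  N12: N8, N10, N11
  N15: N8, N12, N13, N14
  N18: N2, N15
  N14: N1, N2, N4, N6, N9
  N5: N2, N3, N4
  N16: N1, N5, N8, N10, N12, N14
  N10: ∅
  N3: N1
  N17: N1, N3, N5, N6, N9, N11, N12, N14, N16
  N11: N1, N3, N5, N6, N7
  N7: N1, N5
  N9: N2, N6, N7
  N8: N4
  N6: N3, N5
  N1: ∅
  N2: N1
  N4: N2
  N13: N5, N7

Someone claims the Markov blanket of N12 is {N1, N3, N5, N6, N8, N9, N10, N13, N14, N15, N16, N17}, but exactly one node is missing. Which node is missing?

N11

By definition, MB(N12) is built from N12's parents, N12's children, and the co-parents of N12.
Parents of N12: N8, N10, N11.
N12 has children N15, N16, N17.
For each child, the remaining parents (spouses of N12):
  N15: N8, N13, N14
  N16: N1, N5, N8, N10, N14
  N17: N1, N3, N5, N6, N9, N11, N14, N16
MB(N12) = {N1, N3, N5, N6, N8, N9, N10, N11, N13, N14, N15, N16, N17}.
Comparing with the claimed set, N11 is missing.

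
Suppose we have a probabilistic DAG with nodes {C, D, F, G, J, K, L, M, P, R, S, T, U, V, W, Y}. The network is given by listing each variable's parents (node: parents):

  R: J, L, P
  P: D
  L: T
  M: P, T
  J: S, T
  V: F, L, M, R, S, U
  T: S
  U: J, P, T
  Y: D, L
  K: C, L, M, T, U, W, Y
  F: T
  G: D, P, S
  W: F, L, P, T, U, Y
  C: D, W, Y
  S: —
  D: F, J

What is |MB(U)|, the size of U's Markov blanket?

The Markov blanket of a node is its parents, its children, and the other parents of its children.
Parents of U: J, P, T.
U has children K, V, W.
Co-parents of U (other parents of its children):
  W's other parents are F, L, P, T, Y.
  V also has parents F, L, M, R, S.
  K's other parents are C, L, M, T, W, Y.
MB(U) = {C, F, J, K, L, M, P, R, S, T, V, W, Y}, which has 13 nodes.

13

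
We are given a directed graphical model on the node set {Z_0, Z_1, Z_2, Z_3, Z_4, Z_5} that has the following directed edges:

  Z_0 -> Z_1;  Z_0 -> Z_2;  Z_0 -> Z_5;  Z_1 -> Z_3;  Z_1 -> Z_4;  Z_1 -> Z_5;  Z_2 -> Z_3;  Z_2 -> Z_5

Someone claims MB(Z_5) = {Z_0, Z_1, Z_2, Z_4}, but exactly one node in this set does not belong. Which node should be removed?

Z_4

Z_5 has parents Z_0, Z_1, Z_2.
Ch(Z_5) = {}.
Z_5 has no children, so there are no co-parents.
MB(Z_5) = {Z_0, Z_1, Z_2}.
Z_4 is neither a parent, child, nor co-parent of Z_5, so it does not belong.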